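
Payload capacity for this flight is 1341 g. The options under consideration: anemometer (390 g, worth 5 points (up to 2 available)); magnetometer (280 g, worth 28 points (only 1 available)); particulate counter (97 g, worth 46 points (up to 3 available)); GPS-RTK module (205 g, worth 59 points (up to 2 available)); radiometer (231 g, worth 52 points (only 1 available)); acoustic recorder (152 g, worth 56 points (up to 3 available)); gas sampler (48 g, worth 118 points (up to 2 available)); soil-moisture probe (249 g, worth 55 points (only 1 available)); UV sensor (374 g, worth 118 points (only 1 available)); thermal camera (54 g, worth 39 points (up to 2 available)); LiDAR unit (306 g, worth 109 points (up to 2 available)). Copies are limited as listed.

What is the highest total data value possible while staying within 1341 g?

738

Greedy by ratio would take 3×particulate counter + 3×acoustic recorder + 2×gas sampler + 2×thermal camera + LiDAR unit: 1257 g used, total 729.
Dropping LiDAR unit frees 306 g; slotting in UV sensor (374 g) lifts the total to 738 at 1325 g.
The spare 16 g is too small for any remaining sensor, and no exchange beats 738.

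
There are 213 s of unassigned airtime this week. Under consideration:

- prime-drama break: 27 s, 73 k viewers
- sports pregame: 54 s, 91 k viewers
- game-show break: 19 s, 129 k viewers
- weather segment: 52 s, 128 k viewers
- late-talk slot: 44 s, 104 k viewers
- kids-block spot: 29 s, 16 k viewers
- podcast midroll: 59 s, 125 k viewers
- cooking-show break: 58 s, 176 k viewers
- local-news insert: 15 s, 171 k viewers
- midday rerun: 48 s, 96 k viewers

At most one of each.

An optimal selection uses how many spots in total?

6

Best achievable expected reach is 749.
One optimal bundle: prime-drama break + game-show break + late-talk slot + cooking-show break + local-news insert + midday rerun (211 s).
Any selection reaching 749 contains exactly 6 spots.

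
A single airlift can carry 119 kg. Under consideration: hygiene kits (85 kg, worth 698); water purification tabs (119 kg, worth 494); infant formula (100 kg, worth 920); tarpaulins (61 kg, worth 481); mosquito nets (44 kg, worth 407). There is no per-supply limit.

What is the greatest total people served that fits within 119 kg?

920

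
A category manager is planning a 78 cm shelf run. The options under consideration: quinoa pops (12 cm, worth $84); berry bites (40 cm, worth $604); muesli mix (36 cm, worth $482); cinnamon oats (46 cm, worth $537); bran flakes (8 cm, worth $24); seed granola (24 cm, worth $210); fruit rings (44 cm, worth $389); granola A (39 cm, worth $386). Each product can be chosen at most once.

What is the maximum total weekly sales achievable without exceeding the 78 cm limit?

Berry bites + muesli mix uses 76 of the 78 cm and totals 1086.
Runner-up quinoa pops + berry bites + seed granola tops out at 898.

1086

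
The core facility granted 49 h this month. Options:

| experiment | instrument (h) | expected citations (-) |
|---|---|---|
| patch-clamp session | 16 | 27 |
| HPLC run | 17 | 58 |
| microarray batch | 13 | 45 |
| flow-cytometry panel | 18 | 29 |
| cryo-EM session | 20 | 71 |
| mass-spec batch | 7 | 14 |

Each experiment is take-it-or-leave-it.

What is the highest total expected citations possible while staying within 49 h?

143

Density check — cryo-EM session 3.55, microarray batch 3.46, HPLC run 3.41 are the best per h.
Taking the top-ratio experiments first gives microarray batch + cryo-EM session + mass-spec batch for 130 (40 h).
The 7 h tied up in mass-spec batch is better spent on patch-clamp session — total rises to 143 (49 h).
HPLC run + cryo-EM session + mass-spec batch matches that 143 at 44 h; no feasible combination exceeds it.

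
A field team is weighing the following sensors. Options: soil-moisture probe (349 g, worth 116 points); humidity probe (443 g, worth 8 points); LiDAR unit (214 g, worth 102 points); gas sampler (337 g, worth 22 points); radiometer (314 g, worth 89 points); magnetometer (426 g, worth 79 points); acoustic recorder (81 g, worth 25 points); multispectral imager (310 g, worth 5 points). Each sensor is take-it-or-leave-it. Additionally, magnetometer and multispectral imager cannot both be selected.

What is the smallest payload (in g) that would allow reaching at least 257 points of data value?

Look for the lowest-payload combination reaching 257.
soil-moisture probe + LiDAR unit + radiometer: 307 data value at 877 g.
Below 877 g the best achievable stays under 257.

877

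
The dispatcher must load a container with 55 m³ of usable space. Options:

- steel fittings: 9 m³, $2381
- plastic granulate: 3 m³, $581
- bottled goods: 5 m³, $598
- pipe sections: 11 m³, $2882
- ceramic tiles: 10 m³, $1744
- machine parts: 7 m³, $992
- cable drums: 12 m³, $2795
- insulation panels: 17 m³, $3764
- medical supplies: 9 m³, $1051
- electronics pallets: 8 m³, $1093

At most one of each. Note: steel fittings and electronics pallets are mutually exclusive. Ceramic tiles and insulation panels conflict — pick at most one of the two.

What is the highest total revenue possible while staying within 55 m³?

Taking the top-ratio shipments first gives steel fittings + plastic granulate + pipe sections + cable drums + insulation panels for 12403 (52 m³).
Dropping plastic granulate frees 3 m³; slotting in bottled goods (5 m³) lifts the total to 12420 at 54 m³.
An exhaustive check of the 1024 subsets confirms 12420.

12420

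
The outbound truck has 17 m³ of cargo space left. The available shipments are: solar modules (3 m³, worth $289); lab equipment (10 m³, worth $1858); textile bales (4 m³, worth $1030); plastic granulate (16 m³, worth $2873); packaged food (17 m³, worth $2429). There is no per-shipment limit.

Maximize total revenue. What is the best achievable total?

4120

Taking 4×textile bales: 16 m³ used, 4120 in revenue.
The spare 1 m³ is too small for any remaining shipment, and no exchange beats 4120.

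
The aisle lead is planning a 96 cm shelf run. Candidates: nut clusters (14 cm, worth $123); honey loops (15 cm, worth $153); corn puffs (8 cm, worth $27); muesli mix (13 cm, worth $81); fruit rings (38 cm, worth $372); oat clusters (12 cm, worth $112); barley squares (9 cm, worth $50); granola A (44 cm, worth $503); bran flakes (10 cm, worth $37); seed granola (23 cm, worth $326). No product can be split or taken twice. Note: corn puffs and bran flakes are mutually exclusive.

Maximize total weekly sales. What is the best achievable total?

1105

Density check — seed granola 14.17, granola A 11.43, honey loops 10.20, fruit rings 9.79 are the best per cm.
Greedy by ratio would take honey loops + oat clusters + granola A + seed granola: 94 cm used, total 1094.
The 12 cm tied up in oat clusters is better spent on nut clusters — total rises to 1105 (96 cm).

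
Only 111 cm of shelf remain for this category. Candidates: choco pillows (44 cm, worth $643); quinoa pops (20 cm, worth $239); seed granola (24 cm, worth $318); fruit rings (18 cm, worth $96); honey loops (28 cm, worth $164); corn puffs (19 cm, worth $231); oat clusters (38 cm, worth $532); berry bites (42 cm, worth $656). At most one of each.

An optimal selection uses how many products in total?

The maximum weekly sales within 111 cm is 1617.
One optimal bundle: choco pillows + seed granola + berry bites (110 cm).
Every optimal selection uses 3 products.

3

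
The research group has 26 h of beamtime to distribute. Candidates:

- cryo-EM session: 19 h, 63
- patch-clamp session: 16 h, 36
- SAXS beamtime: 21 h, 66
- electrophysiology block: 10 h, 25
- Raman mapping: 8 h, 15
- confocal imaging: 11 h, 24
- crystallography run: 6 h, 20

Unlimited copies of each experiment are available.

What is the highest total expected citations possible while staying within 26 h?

83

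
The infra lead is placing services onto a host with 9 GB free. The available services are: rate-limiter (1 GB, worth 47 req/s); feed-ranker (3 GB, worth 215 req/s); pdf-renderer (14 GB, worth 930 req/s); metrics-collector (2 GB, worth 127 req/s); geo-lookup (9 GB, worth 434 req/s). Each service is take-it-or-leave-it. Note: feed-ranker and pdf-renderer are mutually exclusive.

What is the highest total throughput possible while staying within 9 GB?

434

A density-first pass picks rate-limiter + feed-ranker + metrics-collector — 389 at 6 GB.
Replace rate-limiter and feed-ranker and metrics-collector with geo-lookup: the trade gains 45 net, giving 434 at 9 GB.
Next best is rate-limiter + feed-ranker + metrics-collector at 389 (6 GB) — short by 45.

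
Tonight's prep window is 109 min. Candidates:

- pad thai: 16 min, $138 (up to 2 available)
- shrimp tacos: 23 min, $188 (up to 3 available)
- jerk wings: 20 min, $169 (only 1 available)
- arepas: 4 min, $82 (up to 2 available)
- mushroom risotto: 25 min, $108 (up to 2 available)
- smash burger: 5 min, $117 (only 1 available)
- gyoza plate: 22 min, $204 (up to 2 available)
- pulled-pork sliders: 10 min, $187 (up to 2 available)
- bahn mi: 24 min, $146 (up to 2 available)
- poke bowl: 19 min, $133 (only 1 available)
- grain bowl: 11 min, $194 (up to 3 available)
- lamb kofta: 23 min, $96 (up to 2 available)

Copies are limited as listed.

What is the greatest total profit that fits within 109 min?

1610

The ratio heuristic lands on pad thai + 2×arepas + smash burger + gyoza plate + 2×pulled-pork sliders + 3×grain bowl (1579) but leaves 5 min idle.
Dropping pad thai frees 16 min; slotting in jerk wings (20 min) lifts the total to 1610 at 108 min.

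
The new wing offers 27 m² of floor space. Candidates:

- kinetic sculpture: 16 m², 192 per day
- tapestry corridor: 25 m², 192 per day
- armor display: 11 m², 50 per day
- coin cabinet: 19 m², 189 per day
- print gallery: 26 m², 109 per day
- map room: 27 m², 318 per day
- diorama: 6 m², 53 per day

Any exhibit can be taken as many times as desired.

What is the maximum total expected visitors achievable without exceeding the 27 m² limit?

Density check — kinetic sculpture 12.00, map room 11.78, coin cabinet 9.95, diorama 8.83 are the best per m².
A density-first pass picks kinetic sculpture + diorama — 245 at 22 m².
The 22 m² tied up in kinetic sculpture and diorama is better spent on map room — total rises to 318 (27 m²).

318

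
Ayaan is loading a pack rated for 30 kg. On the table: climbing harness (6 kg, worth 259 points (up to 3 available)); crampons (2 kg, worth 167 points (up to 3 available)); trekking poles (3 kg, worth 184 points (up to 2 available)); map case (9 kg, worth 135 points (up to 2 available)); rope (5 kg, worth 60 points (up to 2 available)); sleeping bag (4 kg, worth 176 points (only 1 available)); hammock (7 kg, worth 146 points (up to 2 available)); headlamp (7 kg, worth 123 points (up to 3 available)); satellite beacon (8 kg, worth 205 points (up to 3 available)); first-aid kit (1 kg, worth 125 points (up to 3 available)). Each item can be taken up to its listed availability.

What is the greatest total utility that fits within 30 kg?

1837

Density check — first-aid kit 125.00, crampons 83.50, trekking poles 61.33, sleeping bag 44.00 are the best per kg.
A density-first pass picks climbing harness + 3×crampons + 2×trekking poles + rope + sleeping bag + 3×first-aid kit — 1739 at 30 kg.
Dropping trekking poles and rope and sleeping bag frees 12 kg; slotting in 2×climbing harness (12 kg) lifts the total to 1837 at 30 kg.
No other feasible combination exceeds 1837.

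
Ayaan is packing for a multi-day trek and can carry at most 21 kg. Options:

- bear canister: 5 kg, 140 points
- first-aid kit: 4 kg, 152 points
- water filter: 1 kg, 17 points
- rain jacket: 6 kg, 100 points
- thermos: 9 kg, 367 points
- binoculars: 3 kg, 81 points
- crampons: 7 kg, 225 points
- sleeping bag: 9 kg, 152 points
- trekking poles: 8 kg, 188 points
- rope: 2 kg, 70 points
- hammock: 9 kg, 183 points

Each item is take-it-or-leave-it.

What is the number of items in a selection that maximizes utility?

The maximum utility within 21 kg is 761.
One optimal bundle: first-aid kit + water filter + thermos + crampons (21 kg).
Any selection reaching 761 contains exactly 4 items.

4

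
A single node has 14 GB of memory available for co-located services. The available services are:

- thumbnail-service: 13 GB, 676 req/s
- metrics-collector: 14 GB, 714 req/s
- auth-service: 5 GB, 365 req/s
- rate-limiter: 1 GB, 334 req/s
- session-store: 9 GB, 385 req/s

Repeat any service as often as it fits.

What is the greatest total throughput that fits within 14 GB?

Density check — rate-limiter 334.00, auth-service 73.00, thumbnail-service 52.00, metrics-collector 51.00 are the best per GB.
14×rate-limiter uses 14 of the 14 GB and totals 4676.

4676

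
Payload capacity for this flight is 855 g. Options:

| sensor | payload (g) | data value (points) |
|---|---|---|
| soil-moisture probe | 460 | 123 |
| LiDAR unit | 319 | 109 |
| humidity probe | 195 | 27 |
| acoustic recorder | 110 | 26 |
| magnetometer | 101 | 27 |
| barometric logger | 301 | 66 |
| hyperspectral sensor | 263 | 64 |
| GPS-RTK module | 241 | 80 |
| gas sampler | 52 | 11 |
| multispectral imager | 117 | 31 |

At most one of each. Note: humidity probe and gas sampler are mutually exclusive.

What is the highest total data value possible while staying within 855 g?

258

Taking LiDAR unit + magnetometer + GPS-RTK module + gas sampler + multispectral imager: 830 g used, 258 in data value.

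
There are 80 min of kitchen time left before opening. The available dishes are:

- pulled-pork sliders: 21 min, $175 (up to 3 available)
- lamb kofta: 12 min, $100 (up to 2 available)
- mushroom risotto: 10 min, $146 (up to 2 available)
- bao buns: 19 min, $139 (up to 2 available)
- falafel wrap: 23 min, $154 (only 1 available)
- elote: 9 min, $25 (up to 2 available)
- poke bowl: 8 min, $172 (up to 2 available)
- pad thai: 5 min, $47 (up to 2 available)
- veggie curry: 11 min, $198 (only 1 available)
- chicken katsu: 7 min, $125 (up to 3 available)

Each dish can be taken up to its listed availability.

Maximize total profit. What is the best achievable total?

A density-first pass picks 2×mushroom risotto + 2×poke bowl + 2×pad thai + veggie curry + 3×chicken katsu — 1303 at 78 min.
The 10 min tied up in 2×pad thai is better spent on lamb kofta — total rises to 1309 (80 min).

1309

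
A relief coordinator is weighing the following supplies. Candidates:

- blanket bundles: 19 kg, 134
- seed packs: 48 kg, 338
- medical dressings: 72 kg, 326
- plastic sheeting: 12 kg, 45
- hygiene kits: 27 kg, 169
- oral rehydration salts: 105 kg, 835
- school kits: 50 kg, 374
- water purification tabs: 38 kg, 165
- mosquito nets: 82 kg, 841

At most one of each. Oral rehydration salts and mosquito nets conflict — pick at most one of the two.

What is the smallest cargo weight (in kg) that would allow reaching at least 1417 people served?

Need the lightest bundle worth ≥ 1417.
plastic sheeting + hygiene kits + school kits + mosquito nets: 1429 people served at 171 kg.
No combination under 171 kg hits 1417.

171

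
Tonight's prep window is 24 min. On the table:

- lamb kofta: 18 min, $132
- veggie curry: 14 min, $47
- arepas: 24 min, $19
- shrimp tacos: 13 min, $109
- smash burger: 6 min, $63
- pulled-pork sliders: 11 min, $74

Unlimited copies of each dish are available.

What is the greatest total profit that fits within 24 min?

252

By profit per min: smash burger 10.50, shrimp tacos 8.38, lamb kofta 7.33, pulled-pork sliders 6.73 lead.
Taking 4×smash burger: 24 min used, 252 in profit.
Every other selection either busts 24 min or fails to beat 252.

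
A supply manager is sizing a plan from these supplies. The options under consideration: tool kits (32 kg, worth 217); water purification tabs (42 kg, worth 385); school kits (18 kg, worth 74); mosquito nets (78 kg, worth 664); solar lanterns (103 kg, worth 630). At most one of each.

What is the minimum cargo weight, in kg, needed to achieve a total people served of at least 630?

Need the lightest bundle worth ≥ 630.
mosquito nets: 664 people served at 78 kg.
Below 78 kg the best achievable stays under 630.

78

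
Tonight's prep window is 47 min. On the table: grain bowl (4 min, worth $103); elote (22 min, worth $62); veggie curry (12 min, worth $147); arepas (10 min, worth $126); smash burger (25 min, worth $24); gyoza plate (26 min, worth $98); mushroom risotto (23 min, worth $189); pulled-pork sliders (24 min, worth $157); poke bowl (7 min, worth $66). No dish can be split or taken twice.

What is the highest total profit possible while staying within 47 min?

505

Filling by ratio: grain bowl + veggie curry + arepas + poke bowl for 442, with 14 min left unused.
Dropping arepas frees 10 min; slotting in mushroom risotto (23 min) lifts the total to 505 at 46 min.
Nothing else within 47 min beats 505.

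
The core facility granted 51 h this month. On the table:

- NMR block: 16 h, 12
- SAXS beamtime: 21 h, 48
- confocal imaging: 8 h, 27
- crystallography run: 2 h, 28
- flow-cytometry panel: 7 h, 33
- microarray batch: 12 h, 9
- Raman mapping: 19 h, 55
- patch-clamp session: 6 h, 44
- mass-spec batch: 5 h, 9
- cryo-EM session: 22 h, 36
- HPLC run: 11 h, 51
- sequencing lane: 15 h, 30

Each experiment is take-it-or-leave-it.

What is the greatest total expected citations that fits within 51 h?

Filling by ratio: confocal imaging + crystallography run + flow-cytometry panel + patch-clamp session + HPLC run + sequencing lane for 213, with 2 h left unused.
Dropping confocal imaging and sequencing lane frees 23 h; slotting in Raman mapping + mass-spec batch (24 h) lifts the total to 220 at 50 h.

220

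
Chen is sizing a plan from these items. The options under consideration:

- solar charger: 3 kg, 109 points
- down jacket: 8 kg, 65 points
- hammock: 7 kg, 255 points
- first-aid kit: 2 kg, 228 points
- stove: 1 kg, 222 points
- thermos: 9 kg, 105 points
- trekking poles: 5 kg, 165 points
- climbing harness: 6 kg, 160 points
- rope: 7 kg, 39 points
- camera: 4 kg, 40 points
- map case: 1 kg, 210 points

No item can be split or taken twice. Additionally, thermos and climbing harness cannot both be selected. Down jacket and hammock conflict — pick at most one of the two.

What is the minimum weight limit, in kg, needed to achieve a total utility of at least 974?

14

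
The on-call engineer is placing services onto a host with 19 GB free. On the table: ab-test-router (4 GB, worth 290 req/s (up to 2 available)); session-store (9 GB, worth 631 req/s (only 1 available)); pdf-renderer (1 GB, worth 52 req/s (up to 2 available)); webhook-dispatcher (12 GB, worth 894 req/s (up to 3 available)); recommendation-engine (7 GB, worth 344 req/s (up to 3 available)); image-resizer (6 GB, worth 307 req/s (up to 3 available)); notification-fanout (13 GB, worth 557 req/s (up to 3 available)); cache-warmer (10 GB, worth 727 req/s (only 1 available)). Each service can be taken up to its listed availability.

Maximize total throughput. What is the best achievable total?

By throughput per GB: webhook-dispatcher 74.50, cache-warmer 72.70, ab-test-router 72.50 lead.
Greedy by ratio would take ab-test-router + 2×pdf-renderer + webhook-dispatcher: 18 GB used, total 1288.
Replace pdf-renderer and webhook-dispatcher with ab-test-router + cache-warmer: the trade gains 71 net, giving 1359 at 19 GB.

1359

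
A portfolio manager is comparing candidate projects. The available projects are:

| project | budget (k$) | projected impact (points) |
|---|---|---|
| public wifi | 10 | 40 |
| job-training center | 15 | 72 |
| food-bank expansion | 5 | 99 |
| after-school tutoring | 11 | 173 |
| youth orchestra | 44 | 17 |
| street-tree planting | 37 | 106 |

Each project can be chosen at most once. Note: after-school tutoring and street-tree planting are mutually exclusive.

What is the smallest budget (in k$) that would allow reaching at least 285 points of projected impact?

26

Need the lightest bundle worth ≥ 285.
Taking public wifi + food-bank expansion + after-school tutoring gives 312 (≥ 285) for 26 k$.
No combination under 26 k$ hits 285.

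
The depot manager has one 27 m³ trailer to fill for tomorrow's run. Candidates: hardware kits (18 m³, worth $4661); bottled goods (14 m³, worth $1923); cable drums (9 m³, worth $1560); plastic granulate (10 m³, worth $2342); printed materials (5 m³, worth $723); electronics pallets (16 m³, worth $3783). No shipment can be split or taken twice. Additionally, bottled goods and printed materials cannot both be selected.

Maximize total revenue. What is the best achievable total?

6221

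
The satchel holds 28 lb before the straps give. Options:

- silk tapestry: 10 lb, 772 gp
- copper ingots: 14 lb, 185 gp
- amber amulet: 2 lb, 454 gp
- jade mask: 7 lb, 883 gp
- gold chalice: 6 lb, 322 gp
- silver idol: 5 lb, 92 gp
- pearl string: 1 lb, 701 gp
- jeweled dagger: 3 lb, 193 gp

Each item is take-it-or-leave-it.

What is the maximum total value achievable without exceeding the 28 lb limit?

Ranking by ratio (value/lb): pearl string 701.00, amber amulet 227.00, jade mask 126.14.
Taking the top-ratio items first gives silk tapestry + amber amulet + jade mask + silver idol + pearl string + jeweled dagger for 3095 (28 lb).
Replace silver idol and jeweled dagger with gold chalice: the trade gains 37 net, giving 3132 at 26 lb.
No other feasible combination exceeds 3132.

3132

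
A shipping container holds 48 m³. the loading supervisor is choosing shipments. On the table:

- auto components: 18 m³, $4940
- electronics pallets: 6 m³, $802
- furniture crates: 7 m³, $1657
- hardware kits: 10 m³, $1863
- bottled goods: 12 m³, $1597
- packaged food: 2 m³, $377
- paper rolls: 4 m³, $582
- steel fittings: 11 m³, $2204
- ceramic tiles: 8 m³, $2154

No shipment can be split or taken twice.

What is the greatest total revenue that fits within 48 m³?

11537

Taking the top-ratio shipments first gives auto components + furniture crates + packaged food + steel fittings + ceramic tiles for 11332 (46 m³).
Dropping packaged food frees 2 m³; slotting in paper rolls (4 m³) lifts the total to 11537 at 48 m³.
Runner-up auto components + furniture crates + packaged food + steel fittings + ceramic tiles tops out at 11332.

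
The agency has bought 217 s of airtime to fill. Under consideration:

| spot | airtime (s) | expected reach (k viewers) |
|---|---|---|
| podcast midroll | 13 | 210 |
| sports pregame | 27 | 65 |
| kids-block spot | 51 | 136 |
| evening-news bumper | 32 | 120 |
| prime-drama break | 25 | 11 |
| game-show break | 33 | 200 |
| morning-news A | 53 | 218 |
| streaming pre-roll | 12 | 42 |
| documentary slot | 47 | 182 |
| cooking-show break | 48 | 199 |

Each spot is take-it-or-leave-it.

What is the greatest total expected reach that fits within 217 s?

1051

Podcast midroll + game-show break + morning-news A + streaming pre-roll + documentary slot + cooking-show break uses 206 of the 217 s and totals 1051.
Runner-up podcast midroll + sports pregame + evening-news bumper + game-show break + morning-news A + streaming pre-roll + documentary slot tops out at 1037.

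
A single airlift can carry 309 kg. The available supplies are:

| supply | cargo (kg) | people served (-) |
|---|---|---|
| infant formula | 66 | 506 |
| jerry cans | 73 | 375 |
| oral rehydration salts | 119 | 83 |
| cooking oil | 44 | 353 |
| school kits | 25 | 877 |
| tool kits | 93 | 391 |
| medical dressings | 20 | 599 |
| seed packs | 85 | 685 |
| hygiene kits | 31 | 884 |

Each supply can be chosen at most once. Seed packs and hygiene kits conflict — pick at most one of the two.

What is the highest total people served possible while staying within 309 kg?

3632

Taking infant formula + jerry cans + school kits + tool kits + medical dressings + hygiene kits: 308 kg used, 3632 in people served.
Every other selection either busts 309 kg or breaks a pairing rule or fails to beat 3632.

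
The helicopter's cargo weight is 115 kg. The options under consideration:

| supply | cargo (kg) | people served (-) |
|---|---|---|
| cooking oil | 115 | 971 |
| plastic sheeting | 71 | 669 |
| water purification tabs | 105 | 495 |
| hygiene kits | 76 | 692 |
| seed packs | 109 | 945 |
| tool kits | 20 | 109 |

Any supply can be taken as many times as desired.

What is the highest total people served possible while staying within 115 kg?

971

A density-first pass picks plastic sheeting + 2×tool kits — 887 at 111 kg.
Replace plastic sheeting and 2×tool kits with cooking oil: the trade gains 84 net, giving 971 at 115 kg.
That's the maximum — no swap from here does better than 971.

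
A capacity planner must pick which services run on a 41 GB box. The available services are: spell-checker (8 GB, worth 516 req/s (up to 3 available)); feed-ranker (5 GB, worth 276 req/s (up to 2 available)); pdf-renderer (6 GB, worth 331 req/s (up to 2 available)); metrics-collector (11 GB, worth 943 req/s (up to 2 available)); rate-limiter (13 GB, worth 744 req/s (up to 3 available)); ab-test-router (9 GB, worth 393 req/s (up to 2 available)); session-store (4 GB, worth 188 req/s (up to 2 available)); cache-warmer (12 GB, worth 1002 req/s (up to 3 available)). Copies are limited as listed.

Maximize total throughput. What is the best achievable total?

Greedy by ratio would take feed-ranker + 2×metrics-collector + cache-warmer: 39 GB used, total 3164.
Dropping 2×metrics-collector frees 22 GB; slotting in 2×cache-warmer (24 GB) lifts the total to 3282 at 41 GB.

3282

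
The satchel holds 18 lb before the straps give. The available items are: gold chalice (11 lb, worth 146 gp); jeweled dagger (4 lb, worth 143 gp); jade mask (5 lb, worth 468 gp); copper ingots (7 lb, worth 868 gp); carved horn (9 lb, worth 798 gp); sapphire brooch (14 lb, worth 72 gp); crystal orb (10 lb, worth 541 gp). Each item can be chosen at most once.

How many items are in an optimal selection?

2

The maximum value within 18 lb is 1666.
One optimal bundle: copper ingots + carved horn (16 lb).
All optima have 2 items.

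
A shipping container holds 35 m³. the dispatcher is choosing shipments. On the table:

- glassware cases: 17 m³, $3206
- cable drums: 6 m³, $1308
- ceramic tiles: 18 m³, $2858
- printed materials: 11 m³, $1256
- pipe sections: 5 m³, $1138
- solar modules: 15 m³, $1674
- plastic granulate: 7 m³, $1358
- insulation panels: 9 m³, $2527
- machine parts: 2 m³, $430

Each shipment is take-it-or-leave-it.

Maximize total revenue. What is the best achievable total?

7521

By revenue per m³: insulation panels 280.78, pipe sections 227.60, cable drums 218.00, machine parts 215.00 lead.
Taking the top-ratio shipments first gives cable drums + pipe sections + plastic granulate + insulation panels + machine parts for 6761 (29 m³).
Replace cable drums and pipe sections with glassware cases: the trade gains 760 net, giving 7521 at 35 m³.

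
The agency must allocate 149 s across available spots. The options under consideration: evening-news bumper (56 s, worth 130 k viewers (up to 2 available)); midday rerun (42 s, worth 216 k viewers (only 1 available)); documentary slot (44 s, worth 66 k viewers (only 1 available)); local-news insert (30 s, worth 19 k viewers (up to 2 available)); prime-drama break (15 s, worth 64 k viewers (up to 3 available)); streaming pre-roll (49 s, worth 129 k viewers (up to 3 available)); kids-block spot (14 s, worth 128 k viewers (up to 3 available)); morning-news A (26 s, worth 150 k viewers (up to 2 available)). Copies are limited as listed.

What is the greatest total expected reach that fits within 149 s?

Taking midday rerun + 3×kids-block spot + 2×morning-news A: 136 s used, 900 in expected reach.
That's the maximum — no swap from here does better than 900.

900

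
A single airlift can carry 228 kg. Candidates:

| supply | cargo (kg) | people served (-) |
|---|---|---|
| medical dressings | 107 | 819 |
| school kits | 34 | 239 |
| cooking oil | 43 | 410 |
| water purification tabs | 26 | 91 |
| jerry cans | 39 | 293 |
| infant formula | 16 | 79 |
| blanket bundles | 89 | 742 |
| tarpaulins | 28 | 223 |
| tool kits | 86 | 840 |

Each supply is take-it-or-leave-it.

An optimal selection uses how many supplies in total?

Optimal total is 1992.
For example cooking oil + blanket bundles + tool kits achieves it, using 218 kg.
Every optimal selection uses 3 supplies.

3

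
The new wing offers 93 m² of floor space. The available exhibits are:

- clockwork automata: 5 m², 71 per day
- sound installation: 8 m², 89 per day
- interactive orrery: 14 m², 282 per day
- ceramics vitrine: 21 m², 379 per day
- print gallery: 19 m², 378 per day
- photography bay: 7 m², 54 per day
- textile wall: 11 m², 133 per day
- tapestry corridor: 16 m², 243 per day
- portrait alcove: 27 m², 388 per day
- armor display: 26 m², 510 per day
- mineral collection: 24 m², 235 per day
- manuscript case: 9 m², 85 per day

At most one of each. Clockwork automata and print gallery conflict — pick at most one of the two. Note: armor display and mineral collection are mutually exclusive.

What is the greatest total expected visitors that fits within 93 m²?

1682

By expected visitors per m²: interactive orrery 20.14, print gallery 19.89, armor display 19.62 lead.
Interactive orrery + ceramics vitrine + print gallery + textile wall + armor display uses 91 of the 93 m² and totals 1682.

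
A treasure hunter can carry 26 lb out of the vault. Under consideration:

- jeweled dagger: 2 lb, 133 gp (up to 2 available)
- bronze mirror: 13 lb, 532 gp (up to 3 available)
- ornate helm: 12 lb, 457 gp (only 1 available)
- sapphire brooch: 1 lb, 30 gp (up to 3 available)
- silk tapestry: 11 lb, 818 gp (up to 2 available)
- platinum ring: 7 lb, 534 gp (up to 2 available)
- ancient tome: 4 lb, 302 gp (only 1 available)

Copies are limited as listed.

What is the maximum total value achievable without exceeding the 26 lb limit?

1938

A density-first pass picks 2×jeweled dagger + 3×sapphire brooch + 2×platinum ring + ancient tome — 1726 at 25 lb.
Dropping 2×jeweled dagger and 3×sapphire brooch and 2×platinum ring frees 21 lb; slotting in 2×silk tapestry (22 lb) lifts the total to 1938 at 26 lb.
No other feasible combination exceeds 1938.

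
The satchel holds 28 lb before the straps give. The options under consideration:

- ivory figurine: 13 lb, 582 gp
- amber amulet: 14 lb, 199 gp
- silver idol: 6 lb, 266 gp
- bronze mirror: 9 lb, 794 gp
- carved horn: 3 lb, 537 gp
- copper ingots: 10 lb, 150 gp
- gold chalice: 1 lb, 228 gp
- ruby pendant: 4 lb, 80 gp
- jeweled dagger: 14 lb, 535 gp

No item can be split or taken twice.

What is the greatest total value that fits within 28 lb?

2141

Taking ivory figurine + bronze mirror + carved horn + gold chalice: 26 lb used, 2141 in value.
The closest alternative, bronze mirror + carved horn + gold chalice + jeweled dagger, reaches only 2094.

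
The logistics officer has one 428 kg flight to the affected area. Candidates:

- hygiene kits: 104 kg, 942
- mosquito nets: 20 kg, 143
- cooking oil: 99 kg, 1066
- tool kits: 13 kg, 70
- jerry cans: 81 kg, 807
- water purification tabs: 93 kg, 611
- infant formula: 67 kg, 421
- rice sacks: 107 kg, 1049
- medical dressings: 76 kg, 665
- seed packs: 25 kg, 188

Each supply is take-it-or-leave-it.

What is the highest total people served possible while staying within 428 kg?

4077

A density-first pass picks hygiene kits + cooking oil + jerry cans + rice sacks + seed packs — 4052 at 416 kg.
The 25 kg tied up in seed packs is better spent on mosquito nets + tool kits — total rises to 4077 (424 kg).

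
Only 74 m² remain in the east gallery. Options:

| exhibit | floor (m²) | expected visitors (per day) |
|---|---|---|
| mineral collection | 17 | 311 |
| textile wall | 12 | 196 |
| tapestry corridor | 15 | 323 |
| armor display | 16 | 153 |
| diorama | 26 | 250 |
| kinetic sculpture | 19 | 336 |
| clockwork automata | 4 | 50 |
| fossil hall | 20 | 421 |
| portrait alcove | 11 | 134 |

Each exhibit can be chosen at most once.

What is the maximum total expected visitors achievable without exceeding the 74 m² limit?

By expected visitors per m²: tapestry corridor 21.53, fossil hall 21.05, mineral collection 18.29, kinetic sculpture 17.68 lead.
The ratio ordering already packs tightly: mineral collection + tapestry corridor + kinetic sculpture + fossil hall, 71 m², 1391.
The spare 3 m² is too small for any remaining exhibit, and no exchange beats 1391.

1391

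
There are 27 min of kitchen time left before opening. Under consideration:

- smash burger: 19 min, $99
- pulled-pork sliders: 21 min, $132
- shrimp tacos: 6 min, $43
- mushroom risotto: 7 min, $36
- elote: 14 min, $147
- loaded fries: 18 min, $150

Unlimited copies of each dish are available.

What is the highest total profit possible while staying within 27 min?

Ranking by ratio (profit/min): elote 10.50, loaded fries 8.33, shrimp tacos 7.17, pulled-pork sliders 6.29.
Taking 2×shrimp tacos + elote: 26 min used, 233 in profit.

233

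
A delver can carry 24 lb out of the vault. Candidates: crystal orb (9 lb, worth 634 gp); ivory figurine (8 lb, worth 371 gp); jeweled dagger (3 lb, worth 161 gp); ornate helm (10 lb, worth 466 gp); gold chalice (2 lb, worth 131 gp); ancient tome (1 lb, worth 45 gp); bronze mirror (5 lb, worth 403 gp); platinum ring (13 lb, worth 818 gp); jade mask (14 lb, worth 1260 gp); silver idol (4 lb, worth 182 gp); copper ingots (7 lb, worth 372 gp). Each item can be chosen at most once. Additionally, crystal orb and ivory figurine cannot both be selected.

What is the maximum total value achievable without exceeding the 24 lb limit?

1955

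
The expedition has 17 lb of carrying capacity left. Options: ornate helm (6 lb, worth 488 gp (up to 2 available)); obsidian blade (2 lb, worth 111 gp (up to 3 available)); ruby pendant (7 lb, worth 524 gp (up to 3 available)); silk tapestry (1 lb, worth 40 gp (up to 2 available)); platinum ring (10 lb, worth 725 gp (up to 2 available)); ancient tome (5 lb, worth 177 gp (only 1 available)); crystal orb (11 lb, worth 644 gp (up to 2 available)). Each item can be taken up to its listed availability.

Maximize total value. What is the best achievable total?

Density check — ornate helm 81.33, ruby pendant 74.86, platinum ring 72.50, crystal orb 58.55 are the best per lb.
Taking the top-ratio items first gives 2×ornate helm + 2×obsidian blade + silk tapestry for 1238 (17 lb).
The 10 lb tied up in ornate helm and 2×obsidian blade is better spent on platinum ring — total rises to 1253 (17 lb).
Every other selection either busts 17 lb or exceeds an availability limit or fails to beat 1253.

1253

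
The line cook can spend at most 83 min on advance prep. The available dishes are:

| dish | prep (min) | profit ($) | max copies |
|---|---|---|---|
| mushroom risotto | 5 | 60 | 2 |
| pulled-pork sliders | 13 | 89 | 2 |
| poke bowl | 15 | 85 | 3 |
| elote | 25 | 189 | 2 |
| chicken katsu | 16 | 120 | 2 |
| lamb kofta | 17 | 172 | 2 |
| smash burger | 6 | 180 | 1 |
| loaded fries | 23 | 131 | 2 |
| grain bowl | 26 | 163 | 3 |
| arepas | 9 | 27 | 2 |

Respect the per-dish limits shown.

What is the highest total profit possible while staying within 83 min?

Ranking by ratio (profit/min): smash burger 30.00, mushroom risotto 12.00, lamb kofta 10.12.
Filling by ratio: 2×mushroom risotto + elote + 2×lamb kofta + smash burger for 833, with 8 min left unused.
Replace elote with 2×chicken katsu: the trade gains 51 net, giving 884 at 82 min.
The spare 1 min is too small for any remaining dish, and no exchange beats 884.

884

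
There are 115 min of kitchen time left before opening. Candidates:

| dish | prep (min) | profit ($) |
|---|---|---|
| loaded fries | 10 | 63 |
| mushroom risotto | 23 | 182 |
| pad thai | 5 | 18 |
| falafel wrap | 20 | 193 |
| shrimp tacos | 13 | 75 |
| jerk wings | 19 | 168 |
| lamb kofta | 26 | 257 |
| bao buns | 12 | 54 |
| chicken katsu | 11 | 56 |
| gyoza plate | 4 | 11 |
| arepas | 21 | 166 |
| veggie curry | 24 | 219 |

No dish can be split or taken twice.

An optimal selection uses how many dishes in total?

6

Best achievable profit is 1021.
For example pad thai + falafel wrap + jerk wings + lamb kofta + arepas + veggie curry achieves it, using 115 min.
Any selection reaching 1021 contains exactly 6 dishes.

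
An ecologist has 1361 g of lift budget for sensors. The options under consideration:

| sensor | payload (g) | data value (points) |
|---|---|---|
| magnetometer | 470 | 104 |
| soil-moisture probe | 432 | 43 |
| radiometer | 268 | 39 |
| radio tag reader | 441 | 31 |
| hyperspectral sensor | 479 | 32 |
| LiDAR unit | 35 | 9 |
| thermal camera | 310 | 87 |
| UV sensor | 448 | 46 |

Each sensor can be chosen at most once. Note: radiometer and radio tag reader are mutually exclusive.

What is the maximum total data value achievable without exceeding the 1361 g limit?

The ratio heuristic lands on magnetometer + radiometer + LiDAR unit + thermal camera (239) but leaves 278 g idle.
Dropping radiometer frees 268 g; slotting in UV sensor (448 g) lifts the total to 246 at 1263 g.
That's the maximum — no feasible swap from here does better than 246.

246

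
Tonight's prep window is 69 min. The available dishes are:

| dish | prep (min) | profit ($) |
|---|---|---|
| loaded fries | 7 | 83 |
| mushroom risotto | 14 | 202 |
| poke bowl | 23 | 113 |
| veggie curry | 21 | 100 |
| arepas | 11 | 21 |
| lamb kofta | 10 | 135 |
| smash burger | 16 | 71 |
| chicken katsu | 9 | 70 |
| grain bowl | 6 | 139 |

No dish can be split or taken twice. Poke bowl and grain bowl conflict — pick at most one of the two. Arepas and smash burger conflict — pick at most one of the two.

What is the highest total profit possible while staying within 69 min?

By profit per min: grain bowl 23.17, mushroom risotto 14.43, lamb kofta 13.50 lead.
Taking loaded fries + mushroom risotto + veggie curry + lamb kofta + chicken katsu + grain bowl: 67 min used, 729 in profit.
Runner-up loaded fries + mushroom risotto + lamb kofta + smash burger + chicken katsu + grain bowl tops out at 700.

729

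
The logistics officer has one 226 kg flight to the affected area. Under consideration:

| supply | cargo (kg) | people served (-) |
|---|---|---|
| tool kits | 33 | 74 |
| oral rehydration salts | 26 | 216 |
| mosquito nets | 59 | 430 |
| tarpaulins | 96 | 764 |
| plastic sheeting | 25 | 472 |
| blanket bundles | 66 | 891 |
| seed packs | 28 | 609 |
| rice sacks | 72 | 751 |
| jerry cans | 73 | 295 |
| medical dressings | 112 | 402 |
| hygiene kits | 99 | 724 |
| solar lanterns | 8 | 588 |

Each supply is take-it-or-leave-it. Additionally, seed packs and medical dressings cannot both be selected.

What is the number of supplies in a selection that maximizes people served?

The maximum people served within 226 kg is 3527.
oral rehydration salts + plastic sheeting + blanket bundles + seed packs + rice sacks + solar lanterns hits 3527 at 225 kg.
All optima have 6 supplies.

6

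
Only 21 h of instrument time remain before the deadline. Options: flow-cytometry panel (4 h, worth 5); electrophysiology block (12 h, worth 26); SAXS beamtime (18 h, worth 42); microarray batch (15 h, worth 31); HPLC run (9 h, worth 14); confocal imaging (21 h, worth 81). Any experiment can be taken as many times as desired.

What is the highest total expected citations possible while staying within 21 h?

81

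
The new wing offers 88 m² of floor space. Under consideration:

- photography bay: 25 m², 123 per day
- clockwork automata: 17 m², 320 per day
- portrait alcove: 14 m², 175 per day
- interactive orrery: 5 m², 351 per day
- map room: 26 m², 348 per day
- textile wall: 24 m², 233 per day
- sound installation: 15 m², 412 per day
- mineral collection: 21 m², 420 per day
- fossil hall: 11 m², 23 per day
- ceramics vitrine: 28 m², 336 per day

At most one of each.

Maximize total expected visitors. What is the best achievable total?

The ratio ordering already packs tightly: clockwork automata + interactive orrery + map room + sound installation + mineral collection, 84 m², 1851.

1851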